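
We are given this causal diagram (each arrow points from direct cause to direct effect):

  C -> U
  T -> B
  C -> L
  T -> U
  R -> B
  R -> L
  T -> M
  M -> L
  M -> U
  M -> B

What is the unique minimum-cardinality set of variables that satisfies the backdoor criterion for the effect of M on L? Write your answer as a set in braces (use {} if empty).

{}

Variables eligible for adjustment (non-descendants of M, excluding M and L): {C, R, T}.
Backdoor paths from M to L:
  P1: M <- T -> B <- R -> L
  P2: M <- T -> U <- C -> L
Each backdoor path contains an unconditioned collider, so every path is already blocked with the empty conditioning set:
  P1: blocked at collider B (neither it nor any descendant is in the conditioning set).
  P2: blocked at collider U (neither it nor any descendant is in the conditioning set).
The empty set is therefore the unique smallest valid set.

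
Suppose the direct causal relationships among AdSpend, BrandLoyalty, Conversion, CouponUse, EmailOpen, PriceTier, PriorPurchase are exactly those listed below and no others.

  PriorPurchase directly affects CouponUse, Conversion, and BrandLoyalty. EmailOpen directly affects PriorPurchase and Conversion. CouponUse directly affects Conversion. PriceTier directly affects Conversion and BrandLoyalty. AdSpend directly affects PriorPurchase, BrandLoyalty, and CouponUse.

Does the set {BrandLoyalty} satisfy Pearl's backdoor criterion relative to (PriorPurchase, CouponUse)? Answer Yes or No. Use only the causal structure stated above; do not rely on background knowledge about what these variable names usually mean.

Backdoor paths from PriorPurchase to CouponUse (paths whose first edge points into PriorPurchase):
  P1: PriorPurchase <- EmailOpen -> Conversion <- PriceTier -> BrandLoyalty <- AdSpend -> CouponUse
  P2: PriorPurchase <- EmailOpen -> Conversion <- CouponUse
  P3: PriorPurchase <- AdSpend -> BrandLoyalty <- PriceTier -> Conversion <- CouponUse
  P4: PriorPurchase <- AdSpend -> CouponUse
Condition 1 (no descendant of PriorPurchase in the set): FAILS — BrandLoyalty is a descendant of PriorPurchase.
Condition 2 (every backdoor path blocked by {BrandLoyalty}):
  P1: blocked at collider Conversion (neither it nor any descendant is in the conditioning set).
  P2: blocked at collider Conversion (neither it nor any descendant is in the conditioning set).
  P3: blocked at collider Conversion (neither it nor any descendant is in the conditioning set).
  P4: open — no interior node is in the conditioning set.
{BrandLoyalty} does not satisfy the backdoor criterion.

No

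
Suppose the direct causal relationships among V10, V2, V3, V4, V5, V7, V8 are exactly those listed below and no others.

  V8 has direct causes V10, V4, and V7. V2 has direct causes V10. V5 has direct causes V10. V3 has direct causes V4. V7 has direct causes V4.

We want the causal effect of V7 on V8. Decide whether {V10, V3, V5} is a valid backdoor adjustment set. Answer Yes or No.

Backdoor paths from V7 to V8 (paths whose first edge points into V7):
  P1: V7 <- V4 -> V8
Condition 1 (no descendant of V7 in the set): holds — descendants of V7 are {V8}; none are in {V10, V3, V5}.
Condition 2 (every backdoor path blocked by {V10, V3, V5}):
  P1: open — no interior node is in the conditioning set.
{V10, V3, V5} does not satisfy the backdoor criterion.

No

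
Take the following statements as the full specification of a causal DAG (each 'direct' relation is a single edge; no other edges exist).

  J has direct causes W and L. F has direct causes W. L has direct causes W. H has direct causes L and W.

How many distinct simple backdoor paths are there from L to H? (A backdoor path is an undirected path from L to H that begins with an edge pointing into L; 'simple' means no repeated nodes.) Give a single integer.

A backdoor path from L to H is any simple undirected path whose first edge points into L (i.e. leaves L via a parent).
Parents of L: {W}.
Enumerating:
  P1: L <- W -> H
That exhausts the simple backdoor paths. Count: 1.

1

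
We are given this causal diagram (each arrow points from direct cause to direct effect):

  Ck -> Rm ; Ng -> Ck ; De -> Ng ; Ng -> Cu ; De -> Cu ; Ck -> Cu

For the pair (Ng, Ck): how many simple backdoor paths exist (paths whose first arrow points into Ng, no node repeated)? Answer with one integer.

A backdoor path from Ng to Ck is any simple undirected path whose first edge points into Ng (i.e. leaves Ng via a parent).
Parents of Ng: {De}.
Enumerating:
  P1: Ng <- De -> Cu <- Ck
That exhausts the simple backdoor paths. Count: 1.

1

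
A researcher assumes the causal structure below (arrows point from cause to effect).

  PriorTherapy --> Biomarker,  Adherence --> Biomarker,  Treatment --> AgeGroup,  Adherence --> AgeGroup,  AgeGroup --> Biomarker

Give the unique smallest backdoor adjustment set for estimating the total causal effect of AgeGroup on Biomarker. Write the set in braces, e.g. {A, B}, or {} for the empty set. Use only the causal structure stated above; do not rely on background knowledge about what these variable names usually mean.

Variables eligible for adjustment (non-descendants of AgeGroup, excluding AgeGroup and Biomarker): {Adherence, PriorTherapy, Treatment}.
Backdoor paths from AgeGroup to Biomarker:
  P1: AgeGroup <- Adherence -> Biomarker
The empty set is not sufficient: P1 (AgeGroup <- Adherence -> Biomarker) has no collider blocking it and no conditioned non-collider, so it is open.
Try {Adherence}:
  P1: blocked at fork node Adherence ∈ conditioning set.
{Adherence} contains no descendant of AgeGroup and blocks every backdoor path.
No other singleton works — e.g. {Treatment} leaves P1 open — so {Adherence} is the unique smallest valid adjustment set.

{Adherence}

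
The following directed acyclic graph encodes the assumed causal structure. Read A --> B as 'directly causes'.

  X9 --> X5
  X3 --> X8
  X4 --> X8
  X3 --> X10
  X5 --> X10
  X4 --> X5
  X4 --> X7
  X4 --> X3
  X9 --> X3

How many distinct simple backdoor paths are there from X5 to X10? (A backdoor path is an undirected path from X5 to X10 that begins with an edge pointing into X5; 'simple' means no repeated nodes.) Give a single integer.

3

A backdoor path from X5 to X10 is any simple undirected path whose first edge points into X5 (i.e. leaves X5 via a parent).
Parents of X5: {X4, X9}.
Enumerating:
  P1: X5 <- X4 -> X3 -> X10
  P2: X5 <- X4 -> X8 <- X3 -> X10
  P3: X5 <- X9 -> X3 -> X10
That exhausts the simple backdoor paths. Count: 3.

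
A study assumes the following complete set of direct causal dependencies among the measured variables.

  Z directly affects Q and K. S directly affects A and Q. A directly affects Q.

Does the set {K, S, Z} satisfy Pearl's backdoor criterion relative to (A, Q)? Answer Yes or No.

Yes

Backdoor paths from A to Q (paths whose first edge points into A):
  P1: A <- S -> Q
Condition 1 (no descendant of A in the set): holds — descendants of A are {Q}; none are in {K, S, Z}.
Condition 2 (every backdoor path blocked by {K, S, Z}):
  P1: blocked at fork node S ∈ conditioning set.
{K, S, Z} satisfies the backdoor criterion.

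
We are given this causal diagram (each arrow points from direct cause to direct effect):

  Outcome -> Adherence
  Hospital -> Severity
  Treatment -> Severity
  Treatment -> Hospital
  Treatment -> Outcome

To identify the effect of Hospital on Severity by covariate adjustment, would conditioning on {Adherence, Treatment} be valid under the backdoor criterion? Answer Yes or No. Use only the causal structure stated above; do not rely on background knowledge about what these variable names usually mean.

Yes

Backdoor paths from Hospital to Severity (paths whose first edge points into Hospital):
  P1: Hospital <- Treatment -> Severity
Condition 1 (no descendant of Hospital in the set): holds — descendants of Hospital are {Severity}; none are in {Adherence, Treatment}.
Condition 2 (every backdoor path blocked by {Adherence, Treatment}):
  P1: blocked at fork node Treatment ∈ conditioning set.
{Adherence, Treatment} satisfies the backdoor criterion.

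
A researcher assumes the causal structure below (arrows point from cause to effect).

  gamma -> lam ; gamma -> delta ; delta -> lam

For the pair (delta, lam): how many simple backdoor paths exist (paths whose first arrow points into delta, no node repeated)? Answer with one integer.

1

A backdoor path from delta to lam is any simple undirected path whose first edge points into delta (i.e. leaves delta via a parent).
Parents of delta: {gamma}.
Enumerating:
  P1: delta <- gamma -> lam
That exhausts the simple backdoor paths. Count: 1.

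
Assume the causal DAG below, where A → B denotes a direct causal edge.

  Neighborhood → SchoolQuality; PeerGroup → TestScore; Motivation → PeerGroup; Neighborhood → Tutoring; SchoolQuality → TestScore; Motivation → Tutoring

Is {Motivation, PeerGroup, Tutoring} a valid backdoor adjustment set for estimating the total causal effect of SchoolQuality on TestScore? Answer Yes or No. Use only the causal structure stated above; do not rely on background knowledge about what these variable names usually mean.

Yes

Backdoor paths from SchoolQuality to TestScore (paths whose first edge points into SchoolQuality):
  P1: SchoolQuality <- Neighborhood -> Tutoring <- Motivation -> PeerGroup -> TestScore
Condition 1 (no descendant of SchoolQuality in the set): holds — descendants of SchoolQuality are {TestScore}; none are in {Motivation, PeerGroup, Tutoring}.
Condition 2 (every backdoor path blocked by {Motivation, PeerGroup, Tutoring}):
  P1: blocked at fork node Motivation ∈ conditioning set.
{Motivation, PeerGroup, Tutoring} satisfies the backdoor criterion.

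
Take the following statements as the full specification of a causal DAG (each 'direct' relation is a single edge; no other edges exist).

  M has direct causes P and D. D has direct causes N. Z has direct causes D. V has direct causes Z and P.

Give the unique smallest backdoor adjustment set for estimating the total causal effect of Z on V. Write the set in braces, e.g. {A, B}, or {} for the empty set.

{}

Variables eligible for adjustment (non-descendants of Z, excluding Z and V): {D, M, N, P}.
Backdoor paths from Z to V:
  P1: Z <- D -> M <- P -> V
Each backdoor path contains an unconditioned collider, so every path is already blocked with the empty conditioning set:
  P1: blocked at collider M (neither it nor any descendant is in the conditioning set).
The empty set is therefore the unique smallest valid set.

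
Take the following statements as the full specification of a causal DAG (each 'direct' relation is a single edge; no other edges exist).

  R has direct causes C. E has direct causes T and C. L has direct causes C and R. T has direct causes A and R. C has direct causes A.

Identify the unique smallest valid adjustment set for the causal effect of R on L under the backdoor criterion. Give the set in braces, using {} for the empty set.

Variables eligible for adjustment (non-descendants of R, excluding R and L): {A, C}.
Backdoor paths from R to L:
  P1: R <- C -> L
The empty set is not sufficient: P1 (R <- C -> L) has no collider blocking it and no conditioned non-collider, so it is open.
Try {C}:
  P1: blocked at fork node C ∈ conditioning set.
{C} contains no descendant of R and blocks every backdoor path.
No other singleton works — e.g. {A} leaves P1 open — so {C} is the unique smallest valid adjustment set.

{C}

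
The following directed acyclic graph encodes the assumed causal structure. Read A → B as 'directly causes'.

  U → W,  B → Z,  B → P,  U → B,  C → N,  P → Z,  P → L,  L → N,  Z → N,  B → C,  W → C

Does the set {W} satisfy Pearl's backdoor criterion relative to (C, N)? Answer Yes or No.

No

Backdoor paths from C to N (paths whose first edge points into C):
  P1: C <- W <- U -> B -> P -> Z -> N
  P2: C <- W <- U -> B -> P -> L -> N
  P3: C <- W <- U -> B -> Z <- P -> L -> N
  P4: C <- W <- U -> B -> Z -> N
  P5: C <- B -> P -> Z -> N
  P6: C <- B -> P -> L -> N
  P7: C <- B -> Z <- P -> L -> N
  P8: C <- B -> Z -> N
Condition 1 (no descendant of C in the set): holds — descendants of C are {N}; none are in {W}.
Condition 2 (every backdoor path blocked by {W}):
  P1: blocked at chain node W ∈ conditioning set.
  P2: blocked at chain node W ∈ conditioning set.
  P3: blocked at chain node W ∈ conditioning set.
  P4: blocked at chain node W ∈ conditioning set.
  P5: open — no interior node is in the conditioning set.
  P6: open — no interior node is in the conditioning set.
  P7: blocked at collider Z (neither it nor any descendant is in the conditioning set).
  P8: open — no interior node is in the conditioning set.
{W} does not satisfy the backdoor criterion.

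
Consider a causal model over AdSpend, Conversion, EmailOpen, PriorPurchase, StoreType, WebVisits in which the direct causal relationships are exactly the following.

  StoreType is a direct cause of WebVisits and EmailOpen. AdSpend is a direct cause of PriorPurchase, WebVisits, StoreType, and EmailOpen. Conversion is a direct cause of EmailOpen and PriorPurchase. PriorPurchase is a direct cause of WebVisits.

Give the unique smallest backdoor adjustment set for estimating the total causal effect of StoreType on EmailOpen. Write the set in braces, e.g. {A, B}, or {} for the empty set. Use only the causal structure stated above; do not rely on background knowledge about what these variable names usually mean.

Variables eligible for adjustment (non-descendants of StoreType, excluding StoreType and EmailOpen): {AdSpend, Conversion, PriorPurchase}.
Backdoor paths from StoreType to EmailOpen:
  P1: StoreType <- AdSpend -> EmailOpen
  P2: StoreType <- AdSpend -> PriorPurchase <- Conversion -> EmailOpen
  P3: StoreType <- AdSpend -> WebVisits <- PriorPurchase <- Conversion -> EmailOpen
The empty set is not sufficient: P1 (StoreType <- AdSpend -> EmailOpen) has no collider blocking it and no conditioned non-collider, so it is open.
Try {AdSpend}:
  P1: blocked at fork node AdSpend ∈ conditioning set.
  P2: blocked at fork node AdSpend ∈ conditioning set.
  P3: blocked at fork node AdSpend ∈ conditioning set.
{AdSpend} contains no descendant of StoreType and blocks every backdoor path.
No other singleton works — e.g. {Conversion} leaves P1 open — so {AdSpend} is the unique smallest valid adjustment set.

{AdSpend}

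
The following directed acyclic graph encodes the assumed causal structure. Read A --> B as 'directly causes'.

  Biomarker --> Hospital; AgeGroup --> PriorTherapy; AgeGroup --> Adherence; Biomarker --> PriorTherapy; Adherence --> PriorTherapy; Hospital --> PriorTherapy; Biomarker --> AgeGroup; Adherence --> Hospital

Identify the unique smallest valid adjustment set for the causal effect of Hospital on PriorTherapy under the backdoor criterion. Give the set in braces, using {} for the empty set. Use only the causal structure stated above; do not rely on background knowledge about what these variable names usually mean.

Variables eligible for adjustment (non-descendants of Hospital, excluding Hospital and PriorTherapy): {Adherence, AgeGroup, Biomarker}.
Backdoor paths from Hospital to PriorTherapy:
  P1: Hospital <- Biomarker -> AgeGroup -> Adherence -> PriorTherapy
  P2: Hospital <- Biomarker -> AgeGroup -> PriorTherapy
  P3: Hospital <- Biomarker -> PriorTherapy
  P4: Hospital <- Adherence <- AgeGroup <- Biomarker -> PriorTherapy
  P5: Hospital <- Adherence <- AgeGroup -> PriorTherapy
  P6: Hospital <- Adherence -> PriorTherapy
The empty set is not sufficient: P1 (Hospital <- Biomarker -> AgeGroup -> Adherence -> PriorTherapy) has no collider blocking it and no conditioned non-collider, so it is open.
Try {Adherence, Biomarker}:
  P1: blocked at fork node Biomarker ∈ conditioning set.
  P2: blocked at fork node Biomarker ∈ conditioning set.
  P3: blocked at fork node Biomarker ∈ conditioning set.
  P4: blocked at chain node Adherence ∈ conditioning set.
  P5: blocked at chain node Adherence ∈ conditioning set.
  P6: blocked at fork node Adherence ∈ conditioning set.
{Adherence, Biomarker} contains no descendant of Hospital and blocks every backdoor path.
Every element of {Adherence, Biomarker} is needed (dropping Adherence leaves P5 open; dropping Biomarker leaves P2 open), so no proper subset is valid.
Among all size-2 subsets of the eligible variables, only {Adherence, Biomarker} blocks every backdoor path, so it is the unique smallest valid adjustment set.

{Adherence, Biomarker}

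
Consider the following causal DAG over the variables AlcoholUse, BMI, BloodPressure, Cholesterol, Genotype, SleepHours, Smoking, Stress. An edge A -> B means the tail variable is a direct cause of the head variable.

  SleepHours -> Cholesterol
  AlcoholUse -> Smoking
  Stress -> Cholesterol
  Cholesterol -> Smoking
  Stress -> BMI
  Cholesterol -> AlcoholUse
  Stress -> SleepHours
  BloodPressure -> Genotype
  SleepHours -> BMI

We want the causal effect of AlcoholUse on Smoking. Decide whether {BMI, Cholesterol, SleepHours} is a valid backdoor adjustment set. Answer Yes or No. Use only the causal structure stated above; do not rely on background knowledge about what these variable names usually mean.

Yes

Backdoor paths from AlcoholUse to Smoking (paths whose first edge points into AlcoholUse):
  P1: AlcoholUse <- Cholesterol -> Smoking
Condition 1 (no descendant of AlcoholUse in the set): holds — descendants of AlcoholUse are {Smoking}; none are in {BMI, Cholesterol, SleepHours}.
Condition 2 (every backdoor path blocked by {BMI, Cholesterol, SleepHours}):
  P1: blocked at fork node Cholesterol ∈ conditioning set.
{BMI, Cholesterol, SleepHours} satisfies the backdoor criterion.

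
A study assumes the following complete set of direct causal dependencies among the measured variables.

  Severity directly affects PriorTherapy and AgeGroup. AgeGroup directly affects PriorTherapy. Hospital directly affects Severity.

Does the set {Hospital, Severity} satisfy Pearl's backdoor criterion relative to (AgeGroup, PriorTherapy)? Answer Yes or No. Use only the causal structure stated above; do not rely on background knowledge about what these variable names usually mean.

Yes

Backdoor paths from AgeGroup to PriorTherapy (paths whose first edge points into AgeGroup):
  P1: AgeGroup <- Severity -> PriorTherapy
Condition 1 (no descendant of AgeGroup in the set): holds — descendants of AgeGroup are {PriorTherapy}; none are in {Hospital, Severity}.
Condition 2 (every backdoor path blocked by {Hospital, Severity}):
  P1: blocked at fork node Severity ∈ conditioning set.
{Hospital, Severity} satisfies the backdoor criterion.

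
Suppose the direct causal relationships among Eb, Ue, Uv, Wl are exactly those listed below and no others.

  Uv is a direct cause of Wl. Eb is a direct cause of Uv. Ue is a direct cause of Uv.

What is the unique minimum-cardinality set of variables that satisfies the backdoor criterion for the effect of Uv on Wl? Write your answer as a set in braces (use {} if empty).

Variables eligible for adjustment (non-descendants of Uv, excluding Uv and Wl): {Eb, Ue}.
Backdoor paths from Uv to Wl:
  (none)
With no backdoor paths the empty set already satisfies the criterion, and it is trivially minimal.

{}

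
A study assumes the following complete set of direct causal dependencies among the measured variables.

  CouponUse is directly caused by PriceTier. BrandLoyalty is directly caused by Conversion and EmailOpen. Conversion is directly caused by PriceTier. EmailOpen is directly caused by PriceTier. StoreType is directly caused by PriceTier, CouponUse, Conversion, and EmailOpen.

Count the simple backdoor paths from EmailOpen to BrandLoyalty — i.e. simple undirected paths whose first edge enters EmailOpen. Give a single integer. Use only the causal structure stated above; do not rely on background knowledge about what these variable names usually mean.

A backdoor path from EmailOpen to BrandLoyalty is any simple undirected path whose first edge points into EmailOpen (i.e. leaves EmailOpen via a parent).
Parents of EmailOpen: {PriceTier}.
Enumerating:
  P1: EmailOpen <- PriceTier -> Conversion -> BrandLoyalty
  P2: EmailOpen <- PriceTier -> CouponUse -> StoreType <- Conversion -> BrandLoyalty
  P3: EmailOpen <- PriceTier -> StoreType <- Conversion -> BrandLoyalty
That exhausts the simple backdoor paths. Count: 3.

3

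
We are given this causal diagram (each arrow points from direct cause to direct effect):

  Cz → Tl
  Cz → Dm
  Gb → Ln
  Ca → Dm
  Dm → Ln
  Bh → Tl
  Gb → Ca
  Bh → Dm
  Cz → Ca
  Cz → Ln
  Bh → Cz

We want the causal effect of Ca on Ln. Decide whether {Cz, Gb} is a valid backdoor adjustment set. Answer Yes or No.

Yes

Backdoor paths from Ca to Ln (paths whose first edge points into Ca):
  P1: Ca <- Cz <- Bh -> Dm -> Ln
  P2: Ca <- Cz -> Dm -> Ln
  P3: Ca <- Cz -> Ln
  P4: Ca <- Cz -> Tl <- Bh -> Dm -> Ln
  P5: Ca <- Gb -> Ln
Condition 1 (no descendant of Ca in the set): holds — descendants of Ca are {Dm, Ln}; none are in {Cz, Gb}.
Condition 2 (every backdoor path blocked by {Cz, Gb}):
  P1: blocked at chain node Cz ∈ conditioning set.
  P2: blocked at fork node Cz ∈ conditioning set.
  P3: blocked at fork node Cz ∈ conditioning set.
  P4: blocked at fork node Cz ∈ conditioning set.
  P5: blocked at fork node Gb ∈ conditioning set.
{Cz, Gb} satisfies the backdoor criterion.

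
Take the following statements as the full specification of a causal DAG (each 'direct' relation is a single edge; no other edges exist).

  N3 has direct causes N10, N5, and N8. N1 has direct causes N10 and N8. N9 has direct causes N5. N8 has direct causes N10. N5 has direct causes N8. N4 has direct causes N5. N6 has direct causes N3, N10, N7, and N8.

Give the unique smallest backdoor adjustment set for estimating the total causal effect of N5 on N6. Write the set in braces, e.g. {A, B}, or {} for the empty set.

Variables eligible for adjustment (non-descendants of N5, excluding N5 and N6): {N1, N10, N7, N8}.
Backdoor paths from N5 to N6:
  P1: N5 <- N8 <- N10 -> N3 -> N6
  P2: N5 <- N8 <- N10 -> N6
  P3: N5 <- N8 -> N3 <- N10 -> N6
  P4: N5 <- N8 -> N3 -> N6
  P5: N5 <- N8 -> N1 <- N10 -> N3 -> N6
  P6: N5 <- N8 -> N1 <- N10 -> N6
  P7: N5 <- N8 -> N6
The empty set is not sufficient: P1 (N5 <- N8 <- N10 -> N3 -> N6) has no collider blocking it and no conditioned non-collider, so it is open.
Try {N8}:
  P1: blocked at chain node N8 ∈ conditioning set.
  P2: blocked at chain node N8 ∈ conditioning set.
  P3: blocked at fork node N8 ∈ conditioning set.
  P4: blocked at fork node N8 ∈ conditioning set.
  P5: blocked at fork node N8 ∈ conditioning set.
  P6: blocked at fork node N8 ∈ conditioning set.
  P7: blocked at fork node N8 ∈ conditioning set.
{N8} contains no descendant of N5 and blocks every backdoor path.
No other singleton works — e.g. {N10} leaves P4 open — so {N8} is the unique smallest valid adjustment set.

{N8}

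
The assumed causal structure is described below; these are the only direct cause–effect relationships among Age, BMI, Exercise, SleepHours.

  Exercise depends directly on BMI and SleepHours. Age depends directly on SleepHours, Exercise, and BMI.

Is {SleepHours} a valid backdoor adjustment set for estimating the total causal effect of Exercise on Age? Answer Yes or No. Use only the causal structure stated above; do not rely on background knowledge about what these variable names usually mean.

No

Backdoor paths from Exercise to Age (paths whose first edge points into Exercise):
  P1: Exercise <- SleepHours -> Age
  P2: Exercise <- BMI -> Age
Condition 1 (no descendant of Exercise in the set): holds — descendants of Exercise are {Age}; none are in {SleepHours}.
Condition 2 (every backdoor path blocked by {SleepHours}):
  P1: blocked at fork node SleepHours ∈ conditioning set.
  P2: open — no interior node is in the conditioning set.
{SleepHours} does not satisfy the backdoor criterion.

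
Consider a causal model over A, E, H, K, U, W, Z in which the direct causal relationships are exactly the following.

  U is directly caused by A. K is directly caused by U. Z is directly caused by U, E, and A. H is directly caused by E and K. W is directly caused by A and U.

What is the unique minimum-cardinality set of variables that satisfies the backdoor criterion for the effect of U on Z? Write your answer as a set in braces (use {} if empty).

{A}

Variables eligible for adjustment (non-descendants of U, excluding U and Z): {A, E}.
Backdoor paths from U to Z:
  P1: U <- A -> Z
The empty set is not sufficient: P1 (U <- A -> Z) has no collider blocking it and no conditioned non-collider, so it is open.
Try {A}:
  P1: blocked at fork node A ∈ conditioning set.
{A} contains no descendant of U and blocks every backdoor path.
No other singleton works — e.g. {E} leaves P1 open — so {A} is the unique smallest valid adjustment set.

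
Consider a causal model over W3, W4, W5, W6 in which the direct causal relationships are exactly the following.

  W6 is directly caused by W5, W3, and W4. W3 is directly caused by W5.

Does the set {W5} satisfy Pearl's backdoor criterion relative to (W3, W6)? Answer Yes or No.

Yes

Backdoor paths from W3 to W6 (paths whose first edge points into W3):
  P1: W3 <- W5 -> W6
Condition 1 (no descendant of W3 in the set): holds — descendants of W3 are {W6}; none are in {W5}.
Condition 2 (every backdoor path blocked by {W5}):
  P1: blocked at fork node W5 ∈ conditioning set.
{W5} satisfies the backdoor criterion.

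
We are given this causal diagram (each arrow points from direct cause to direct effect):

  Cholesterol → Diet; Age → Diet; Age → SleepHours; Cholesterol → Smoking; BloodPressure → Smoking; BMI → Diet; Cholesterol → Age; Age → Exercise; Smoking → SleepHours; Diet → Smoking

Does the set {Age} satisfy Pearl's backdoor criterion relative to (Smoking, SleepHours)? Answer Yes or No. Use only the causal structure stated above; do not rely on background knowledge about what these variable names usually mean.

Yes

Backdoor paths from Smoking to SleepHours (paths whose first edge points into Smoking):
  P1: Smoking <- Cholesterol -> Age -> SleepHours
  P2: Smoking <- Cholesterol -> Diet <- Age -> SleepHours
  P3: Smoking <- Diet <- Cholesterol -> Age -> SleepHours
  P4: Smoking <- Diet <- Age -> SleepHours
Condition 1 (no descendant of Smoking in the set): holds — descendants of Smoking are {SleepHours}; none are in {Age}.
Condition 2 (every backdoor path blocked by {Age}):
  P1: blocked at chain node Age ∈ conditioning set.
  P2: blocked at collider Diet (neither it nor any descendant is in the conditioning set).
  P3: blocked at chain node Age ∈ conditioning set.
  P4: blocked at fork node Age ∈ conditioning set.
{Age} satisfies the backdoor criterion.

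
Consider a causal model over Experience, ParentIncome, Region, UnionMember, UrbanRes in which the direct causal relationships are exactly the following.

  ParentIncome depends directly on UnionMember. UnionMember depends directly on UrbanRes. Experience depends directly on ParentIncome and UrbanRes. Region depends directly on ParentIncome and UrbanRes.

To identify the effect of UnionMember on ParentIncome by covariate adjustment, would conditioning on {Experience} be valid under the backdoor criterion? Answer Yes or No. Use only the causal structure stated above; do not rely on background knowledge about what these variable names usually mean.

No

Backdoor paths from UnionMember to ParentIncome (paths whose first edge points into UnionMember):
  P1: UnionMember <- UrbanRes -> Experience <- ParentIncome
  P2: UnionMember <- UrbanRes -> Region <- ParentIncome
Condition 1 (no descendant of UnionMember in the set): FAILS — Experience is a descendant of UnionMember.
Condition 2 (every backdoor path blocked by {Experience}):
  P1: open — collider(s) Experience are conditioned on (or have a conditioned descendant) and no non-collider on the path is in the set.
  P2: blocked at collider Region (neither it nor any descendant is in the conditioning set).
{Experience} does not satisfy the backdoor criterion.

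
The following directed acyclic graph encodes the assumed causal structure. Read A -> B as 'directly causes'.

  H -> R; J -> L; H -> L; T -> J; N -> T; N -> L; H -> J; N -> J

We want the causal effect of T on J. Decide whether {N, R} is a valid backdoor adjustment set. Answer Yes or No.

Yes

Backdoor paths from T to J (paths whose first edge points into T):
  P1: T <- N -> J
  P2: T <- N -> L <- H -> J
  P3: T <- N -> L <- J
Condition 1 (no descendant of T in the set): holds — descendants of T are {J, L}; none are in {N, R}.
Condition 2 (every backdoor path blocked by {N, R}):
  P1: blocked at fork node N ∈ conditioning set.
  P2: blocked at fork node N ∈ conditioning set.
  P3: blocked at fork node N ∈ conditioning set.
{N, R} satisfies the backdoor criterion.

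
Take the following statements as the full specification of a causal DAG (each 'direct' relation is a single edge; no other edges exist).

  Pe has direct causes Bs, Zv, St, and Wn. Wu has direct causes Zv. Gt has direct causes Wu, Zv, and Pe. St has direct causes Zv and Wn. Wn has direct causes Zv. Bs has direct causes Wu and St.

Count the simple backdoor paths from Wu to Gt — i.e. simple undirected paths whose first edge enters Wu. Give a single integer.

A backdoor path from Wu to Gt is any simple undirected path whose first edge points into Wu (i.e. leaves Wu via a parent).
Parents of Wu: {Zv}.
Enumerating:
  P1: Wu <- Zv -> Wn -> St -> Bs -> Pe -> Gt
  P2: Wu <- Zv -> Wn -> St -> Pe -> Gt
  P3: Wu <- Zv -> Wn -> Pe -> Gt
  P4: Wu <- Zv -> St <- Wn -> Pe -> Gt
  P5: Wu <- Zv -> St -> Bs -> Pe -> Gt
  P6: Wu <- Zv -> St -> Pe -> Gt
  P7: Wu <- Zv -> Pe -> Gt
  P8: Wu <- Zv -> Gt
That exhausts the simple backdoor paths. Count: 8.

8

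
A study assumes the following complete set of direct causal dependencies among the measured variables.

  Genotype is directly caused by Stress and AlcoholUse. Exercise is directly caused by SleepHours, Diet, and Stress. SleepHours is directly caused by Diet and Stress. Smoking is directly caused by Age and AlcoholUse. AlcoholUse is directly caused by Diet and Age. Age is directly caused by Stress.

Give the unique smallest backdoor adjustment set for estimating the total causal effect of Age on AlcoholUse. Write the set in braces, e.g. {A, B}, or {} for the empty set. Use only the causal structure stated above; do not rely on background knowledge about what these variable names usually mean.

Variables eligible for adjustment (non-descendants of Age, excluding Age and AlcoholUse): {Diet, Exercise, SleepHours, Stress}.
Backdoor paths from Age to AlcoholUse:
  P1: Age <- Stress -> SleepHours <- Diet -> AlcoholUse
  P2: Age <- Stress -> SleepHours -> Exercise <- Diet -> AlcoholUse
  P3: Age <- Stress -> Exercise <- Diet -> AlcoholUse
  P4: Age <- Stress -> Exercise <- SleepHours <- Diet -> AlcoholUse
  P5: Age <- Stress -> Genotype <- AlcoholUse
Each backdoor path contains an unconditioned collider, so every path is already blocked with the empty conditioning set:
  P1: blocked at collider SleepHours (neither it nor any descendant is in the conditioning set).
  P2: blocked at collider Exercise (neither it nor any descendant is in the conditioning set).
  P3: blocked at collider Exercise (neither it nor any descendant is in the conditioning set).
  P4: blocked at collider Exercise (neither it nor any descendant is in the conditioning set).
  P5: blocked at collider Genotype (neither it nor any descendant is in the conditioning set).
The empty set is therefore the unique smallest valid set.

{}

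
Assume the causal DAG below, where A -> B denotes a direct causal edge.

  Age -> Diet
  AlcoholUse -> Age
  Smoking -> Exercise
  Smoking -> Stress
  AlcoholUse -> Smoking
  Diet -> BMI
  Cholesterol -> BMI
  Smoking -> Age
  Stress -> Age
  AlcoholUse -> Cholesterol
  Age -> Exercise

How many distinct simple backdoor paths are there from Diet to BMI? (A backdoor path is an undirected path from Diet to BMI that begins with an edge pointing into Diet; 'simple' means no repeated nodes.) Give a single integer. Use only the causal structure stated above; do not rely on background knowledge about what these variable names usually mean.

A backdoor path from Diet to BMI is any simple undirected path whose first edge points into Diet (i.e. leaves Diet via a parent).
Parents of Diet: {Age}.
Enumerating:
  P1: Diet <- Age <- AlcoholUse -> Cholesterol -> BMI
  P2: Diet <- Age <- Smoking <- AlcoholUse -> Cholesterol -> BMI
  P3: Diet <- Age <- Stress <- Smoking <- AlcoholUse -> Cholesterol -> BMI
  P4: Diet <- Age -> Exercise <- Smoking <- AlcoholUse -> Cholesterol -> BMI
That exhausts the simple backdoor paths. Count: 4.

4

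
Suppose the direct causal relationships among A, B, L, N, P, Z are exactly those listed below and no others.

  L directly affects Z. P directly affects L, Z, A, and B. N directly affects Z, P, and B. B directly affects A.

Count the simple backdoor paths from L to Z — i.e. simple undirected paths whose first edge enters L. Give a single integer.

A backdoor path from L to Z is any simple undirected path whose first edge points into L (i.e. leaves L via a parent).
Parents of L: {P}.
Enumerating:
  P1: L <- P <- N -> Z
  P2: L <- P -> B <- N -> Z
  P3: L <- P -> A <- B <- N -> Z
  P4: L <- P -> Z
That exhausts the simple backdoor paths. Count: 4.

4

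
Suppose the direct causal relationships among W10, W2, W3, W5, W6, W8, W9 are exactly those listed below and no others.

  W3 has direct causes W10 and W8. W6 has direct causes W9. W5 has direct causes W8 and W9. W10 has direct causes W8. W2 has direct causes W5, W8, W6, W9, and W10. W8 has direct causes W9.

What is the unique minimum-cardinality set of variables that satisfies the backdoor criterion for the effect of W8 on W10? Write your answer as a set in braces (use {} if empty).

Variables eligible for adjustment (non-descendants of W8, excluding W8 and W10): {W6, W9}.
Backdoor paths from W8 to W10:
  P1: W8 <- W9 -> W6 -> W2 <- W10
  P2: W8 <- W9 -> W5 -> W2 <- W10
  P3: W8 <- W9 -> W2 <- W10
Each backdoor path contains an unconditioned collider, so every path is already blocked with the empty conditioning set:
  P1: blocked at collider W2 (neither it nor any descendant is in the conditioning set).
  P2: blocked at collider W2 (neither it nor any descendant is in the conditioning set).
  P3: blocked at collider W2 (neither it nor any descendant is in the conditioning set).
The empty set is therefore the unique smallest valid set.

{}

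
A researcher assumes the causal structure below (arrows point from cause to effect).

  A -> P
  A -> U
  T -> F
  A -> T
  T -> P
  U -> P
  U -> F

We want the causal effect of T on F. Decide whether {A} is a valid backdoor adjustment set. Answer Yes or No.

Yes

Backdoor paths from T to F (paths whose first edge points into T):
  P1: T <- A -> U -> F
  P2: T <- A -> P <- U -> F
Condition 1 (no descendant of T in the set): holds — descendants of T are {F, P}; none are in {A}.
Condition 2 (every backdoor path blocked by {A}):
  P1: blocked at fork node A ∈ conditioning set.
  P2: blocked at fork node A ∈ conditioning set.
{A} satisfies the backdoor criterion.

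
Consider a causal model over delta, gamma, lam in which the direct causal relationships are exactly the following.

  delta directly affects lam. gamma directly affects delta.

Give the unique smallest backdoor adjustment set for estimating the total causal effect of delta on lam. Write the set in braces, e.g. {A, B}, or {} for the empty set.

Variables eligible for adjustment (non-descendants of delta, excluding delta and lam): {gamma}.
Backdoor paths from delta to lam:
  (none)
With no backdoor paths the empty set already satisfies the criterion, and it is trivially minimal.

{}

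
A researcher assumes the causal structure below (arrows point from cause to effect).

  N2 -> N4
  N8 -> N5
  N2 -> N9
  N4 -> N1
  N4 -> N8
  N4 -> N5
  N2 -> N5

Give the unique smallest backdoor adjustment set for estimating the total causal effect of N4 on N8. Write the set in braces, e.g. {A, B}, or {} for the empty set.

{}

Variables eligible for adjustment (non-descendants of N4, excluding N4 and N8): {N2, N9}.
Backdoor paths from N4 to N8:
  P1: N4 <- N2 -> N5 <- N8
Each backdoor path contains an unconditioned collider, so every path is already blocked with the empty conditioning set:
  P1: blocked at collider N5 (neither it nor any descendant is in the conditioning set).
The empty set is therefore the unique smallest valid set.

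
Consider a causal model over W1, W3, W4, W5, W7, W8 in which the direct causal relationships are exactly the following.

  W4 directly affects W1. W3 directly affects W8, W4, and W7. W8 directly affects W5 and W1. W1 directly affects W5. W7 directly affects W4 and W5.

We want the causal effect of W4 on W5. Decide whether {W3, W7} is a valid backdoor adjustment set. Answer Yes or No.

Yes

Backdoor paths from W4 to W5 (paths whose first edge points into W4):
  P1: W4 <- W3 -> W7 -> W5
  P2: W4 <- W3 -> W8 -> W1 -> W5
  P3: W4 <- W3 -> W8 -> W5
  P4: W4 <- W7 <- W3 -> W8 -> W1 -> W5
  P5: W4 <- W7 <- W3 -> W8 -> W5
  P6: W4 <- W7 -> W5
Condition 1 (no descendant of W4 in the set): holds — descendants of W4 are {W1, W5}; none are in {W3, W7}.
Condition 2 (every backdoor path blocked by {W3, W7}):
  P1: blocked at fork node W3 ∈ conditioning set.
  P2: blocked at fork node W3 ∈ conditioning set.
  P3: blocked at fork node W3 ∈ conditioning set.
  P4: blocked at chain node W7 ∈ conditioning set.
  P5: blocked at chain node W7 ∈ conditioning set.
  P6: blocked at fork node W7 ∈ conditioning set.
{W3, W7} satisfies the backdoor criterion.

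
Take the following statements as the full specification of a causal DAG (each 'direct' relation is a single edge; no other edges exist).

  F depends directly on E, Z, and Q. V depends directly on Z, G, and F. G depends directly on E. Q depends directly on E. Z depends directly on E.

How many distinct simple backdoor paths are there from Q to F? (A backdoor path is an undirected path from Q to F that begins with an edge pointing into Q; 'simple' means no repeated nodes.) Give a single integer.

A backdoor path from Q to F is any simple undirected path whose first edge points into Q (i.e. leaves Q via a parent).
Parents of Q: {E}.
Enumerating:
  P1: Q <- E -> Z -> F
  P2: Q <- E -> Z -> V <- F
  P3: Q <- E -> G -> V <- Z -> F
  P4: Q <- E -> G -> V <- F
  P5: Q <- E -> F
That exhausts the simple backdoor paths. Count: 5.

5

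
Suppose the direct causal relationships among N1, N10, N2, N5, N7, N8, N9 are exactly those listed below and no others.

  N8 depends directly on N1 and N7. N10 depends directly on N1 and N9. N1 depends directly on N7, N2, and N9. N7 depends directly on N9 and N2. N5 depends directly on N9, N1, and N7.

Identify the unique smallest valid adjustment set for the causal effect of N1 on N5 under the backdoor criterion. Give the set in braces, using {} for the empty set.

Variables eligible for adjustment (non-descendants of N1, excluding N1 and N5): {N2, N7, N9}.
Backdoor paths from N1 to N5:
  P1: N1 <- N2 -> N7 <- N9 -> N5
  P2: N1 <- N2 -> N7 -> N5
  P3: N1 <- N9 -> N7 -> N5
  P4: N1 <- N9 -> N5
  P5: N1 <- N7 <- N9 -> N5
  P6: N1 <- N7 -> N5
The empty set is not sufficient: P2 (N1 <- N2 -> N7 -> N5) has no collider blocking it and no conditioned non-collider, so it is open.
Try {N7, N9}:
  P1: blocked at fork node N9 ∈ conditioning set.
  P2: blocked at chain node N7 ∈ conditioning set.
  P3: blocked at fork node N9 ∈ conditioning set.
  P4: blocked at fork node N9 ∈ conditioning set.
  P5: blocked at chain node N7 ∈ conditioning set.
  P6: blocked at fork node N7 ∈ conditioning set.
{N7, N9} contains no descendant of N1 and blocks every backdoor path.
Every element of {N7, N9} is needed (dropping N7 leaves P2 open; dropping N9 leaves P1 open), so no proper subset is valid.
Among all size-2 subsets of the eligible variables, only {N7, N9} blocks every backdoor path, so it is the unique smallest valid adjustment set.

{N7, N9}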